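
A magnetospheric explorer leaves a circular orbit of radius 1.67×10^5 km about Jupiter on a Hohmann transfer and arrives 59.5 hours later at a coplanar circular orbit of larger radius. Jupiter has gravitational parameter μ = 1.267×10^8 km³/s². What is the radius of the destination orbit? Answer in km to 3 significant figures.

Transfer time t = 59.5 hours = 2.142×10^5 s, and t = π√(a_t³/μ).
So a_t = (μ t²/π²)^(1/3) = (1.267×10^8 × (2.142×10^5)² / π²)^(1/3) = 8.3825×10^5 km.
Since a_t = (r₁ + r₂)/2, r₂ = 2a_t − r₁ = 2×8.3825×10^5 − 1.670×10^5 = 1.5095×10^6 km.

r₂ = 1.51×10^6 km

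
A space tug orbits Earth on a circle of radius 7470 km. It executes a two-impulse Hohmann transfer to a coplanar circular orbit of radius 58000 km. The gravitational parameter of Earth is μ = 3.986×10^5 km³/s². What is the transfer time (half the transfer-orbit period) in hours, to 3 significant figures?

Semi-major axis of the transfer orbit: a_t = (7470 + 58000)/2 = 32735 km.
Transfer time t = π√(a_t³/μ) = π√((32735)³ / 3.986×10^5) = 29470 s.
Converting: 29470 s ÷ 3600 s/hour = 8.19 hours.

t = 8.19 hours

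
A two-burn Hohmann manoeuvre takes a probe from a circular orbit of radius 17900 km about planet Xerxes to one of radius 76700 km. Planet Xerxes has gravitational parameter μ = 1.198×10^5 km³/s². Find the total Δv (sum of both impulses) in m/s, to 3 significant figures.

Semi-major axis of the transfer orbit: a_t = (17900 + 76700)/2 = 47300 km.
At r₁ the circular-orbit speed is v₁ = √(μ/r₁) = 2.5870 km/s.
Transfer-orbit speed at r₁ (v² = μ(2/r − 1/a)): v_p = √[μ(2/r₁ − 1/a_t)] = 3.2943 km/s.
First burn Δv₁ = |v_p − v₁| = 0.7073 km/s.
Circular speed at r₂: v₂ = √(μ/r₂) = 1.24977 km/s.
Transfer-orbit speed at r₂: v_a = √[μ(2/r₂ − 1/a_t)] = 0.768824 km/s.
Second burn Δv₂ = |v₂ − v_a| = 0.4809 km/s.
Δv = Δv₁ + Δv₂ = 0.7073 + 0.4809 = 1.188 km/s.

Δv = 1190 m/s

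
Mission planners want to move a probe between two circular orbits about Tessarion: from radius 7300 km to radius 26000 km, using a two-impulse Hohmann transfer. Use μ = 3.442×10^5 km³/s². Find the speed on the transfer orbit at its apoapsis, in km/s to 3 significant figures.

v = 2.41 km/s

The Hohmann ellipse has a_t = (r₁ + r₂)/2 = 16650 km.
The apoapsis of the transfer ellipse is at r = 26000 km.
Applying v² = μ(2/r − 1/a_t): v = 2.409 km/s.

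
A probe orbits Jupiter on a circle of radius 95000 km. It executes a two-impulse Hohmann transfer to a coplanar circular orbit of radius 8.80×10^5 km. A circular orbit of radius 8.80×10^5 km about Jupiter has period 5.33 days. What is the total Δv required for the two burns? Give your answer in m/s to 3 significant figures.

Δv = 19300 m/s

From Kepler's third law T² = 4π²r³/μ at r = 8.80×10^5 km, T = 5.33 days = 5.33 × 86400 s = 4.60512×10^5 s: μ = 4π²r³/T² = 1.26860×10^8 km³/s².
Semi-major axis of the transfer orbit: a_t = (95000 + 8.800×10^5)/2 = 4.875×10^5 km.
At r₁ the circular-orbit speed is v₁ = √(μ/r₁) = 36.543 km/s.
On the transfer ellipse at r₁, vis-viva equation gives v_p = √[μ(2/r₁ − 1/a_t)] = 49.097 km/s.
First burn Δv₁ = |v_p − v₁| = 12.55 km/s.
Circular speed at r₂: v₂ = √(μ/r₂) = 12.0066 km/s.
Transfer-orbit speed at r₂: v_a = √[μ(2/r₂ − 1/a_t)] = 5.30025 km/s.
Second burn Δv₂ = |v₂ − v_a| = 6.706 km/s.
Δv = Δv₁ + Δv₂ = 12.55 + 6.706 = 19.26 km/s.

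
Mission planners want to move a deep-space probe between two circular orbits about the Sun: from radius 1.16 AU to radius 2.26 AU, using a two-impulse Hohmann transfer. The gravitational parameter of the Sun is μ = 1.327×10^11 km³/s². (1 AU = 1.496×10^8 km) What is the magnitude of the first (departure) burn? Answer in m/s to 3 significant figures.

Δv₁ = 4140 m/s

In km: r₁ = 1.16 × 1.496×10^8 = 1.73536×10^8 km; r₂ = 2.26 × 1.496×10^8 = 3.38096×10^8 km.
Semi-major axis of the transfer orbit: a_t = (1.73536×10^8 + 3.38096×10^8)/2 = 2.55816×10^8 km.
On the circular orbit at r = 1.73536×10^8 km, v_c = √(μ/r) = 27.6529 km/s.
Transfer-orbit speed at the same r (vis-viva, a = a_t): v_t = √[μ(2/r − 1/a_t)] = 31.7905 km/s.
Δv₁ = |v_t − v_c| = |31.7905 − 27.6529| = 4.138 km/s.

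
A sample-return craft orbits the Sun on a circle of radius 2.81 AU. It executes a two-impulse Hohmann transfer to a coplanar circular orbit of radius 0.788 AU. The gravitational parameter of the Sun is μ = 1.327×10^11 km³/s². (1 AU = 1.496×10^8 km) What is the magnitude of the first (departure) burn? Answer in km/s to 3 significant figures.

In km: r₁ = 2.81 × 1.496×10^8 = 4.20376×10^8 km; r₂ = 0.788 × 1.496×10^8 = 1.178848×10^8 km.
The Hohmann ellipse has a_t = (r₁ + r₂)/2 = 2.691304×10^8 km.
Circular speed at r = 4.20376×10^8 km: v_c = √(μ/r) = 17.767 km/s.
Vis-viva on the transfer ellipse at r = 4.20376×10^8 km gives v_t = √[μ(2/r − 1/a_t)] = 11.759 km/s.
Δv₁ = |v_t − v_c| = |11.759 − 17.767| = 6.008 km/s.

Δv₁ = 6.01 km/s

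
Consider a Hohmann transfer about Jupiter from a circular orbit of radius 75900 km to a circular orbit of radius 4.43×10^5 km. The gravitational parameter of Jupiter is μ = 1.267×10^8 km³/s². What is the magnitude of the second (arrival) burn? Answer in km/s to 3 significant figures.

Semi-major axis of the transfer orbit: a_t = (75900 + 4.430×10^5)/2 = 2.5945×10^5 km.
Circular speed at r = 4.430×10^5 km: v_c = √(μ/r) = 16.912 km/s.
Transfer-orbit speed at the same r (vis-viva, a = a_t): v_t = √[μ(2/r − 1/a_t)] = 9.1470 km/s.
Δv₂ = |v_t − v_c| = |9.1470 − 16.912| = 7.765 km/s.

Δv₂ = 7.76 km/s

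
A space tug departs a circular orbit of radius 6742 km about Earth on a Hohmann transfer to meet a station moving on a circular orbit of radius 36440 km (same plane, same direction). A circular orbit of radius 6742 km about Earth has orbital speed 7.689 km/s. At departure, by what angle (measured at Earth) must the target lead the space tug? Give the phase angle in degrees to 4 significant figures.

From the circular-orbit relation v² = μ/r at r = 6742 km: μ = v²r = (7.689)² × 6742 = 3.98592×10^5 km³/s².
Transfer-ellipse semi-major axis a_t = (r₁ + r₂)/2 = (6742 + 36440)/2 = 21591 km.
The half-period of the transfer ellipse is t = π√(a_t³/μ) = 15787 s.
Target angular speed ω₂ = √(μ/r₂³) = 9.0760×10^-5 rad/s.
Angle swept by the target during transfer: ω₂·t = 1.4328 rad = 82.09°.
The space tug traverses 180° on the transfer ellipse, so the target must lead by 180° − 82.09° = 97.91°.

φ = 97.91°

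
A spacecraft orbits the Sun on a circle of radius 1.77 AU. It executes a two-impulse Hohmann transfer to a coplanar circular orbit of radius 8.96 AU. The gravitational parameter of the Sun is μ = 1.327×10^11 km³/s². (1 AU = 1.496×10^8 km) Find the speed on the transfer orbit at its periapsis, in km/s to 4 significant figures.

v = 28.93 km/s

In km: r₁ = 1.77 × 1.496×10^8 = 2.64792×10^8 km; r₂ = 8.96 × 1.496×10^8 = 1.340416×10^9 km.
The Hohmann ellipse has a_t = (r₁ + r₂)/2 = 8.02604×10^8 km.
The periapsis of the transfer ellipse is at r = 2.64792×10^8 km.
Applying v² = μ(2/r − 1/a_t): v = 28.93 km/s.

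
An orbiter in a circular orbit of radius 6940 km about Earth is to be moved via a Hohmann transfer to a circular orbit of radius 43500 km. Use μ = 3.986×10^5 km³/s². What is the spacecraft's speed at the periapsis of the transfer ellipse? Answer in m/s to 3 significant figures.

Semi-major axis of the transfer orbit: a_t = (6940 + 43500)/2 = 25220 km.
At periapsis, r = 6940 km.
Vis-viva: v = √[μ(2/r − 1/a_t)] = √[3.986×10^5 × (2/6940 − 1/25220)] = 9.953 km/s.

v = 9950 m/s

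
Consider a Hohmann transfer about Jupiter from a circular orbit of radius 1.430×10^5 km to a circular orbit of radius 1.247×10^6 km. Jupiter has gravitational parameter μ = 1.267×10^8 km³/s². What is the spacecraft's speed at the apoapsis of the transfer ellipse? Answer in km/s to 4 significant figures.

Transfer-ellipse semi-major axis a_t = (r₁ + r₂)/2 = (1.430×10^5 + 1.247×10^6)/2 = 6.950×10^5 km.
At apoapsis, r = 1.247×10^6 km.
Applying v² = μ(2/r − 1/a_t): v = 4.572 km/s.

v = 4.572 km/s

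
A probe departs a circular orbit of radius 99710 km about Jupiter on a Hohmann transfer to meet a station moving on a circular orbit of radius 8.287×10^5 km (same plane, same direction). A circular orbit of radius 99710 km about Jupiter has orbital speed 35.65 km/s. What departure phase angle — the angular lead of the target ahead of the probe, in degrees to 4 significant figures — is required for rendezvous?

From the circular-orbit relation v² = μ/r at r = 99710 km: μ = v²r = (35.65)² × 99710 = 1.26724×10^8 km³/s².
The Hohmann ellipse has a_t = (r₁ + r₂)/2 = 4.64205×10^5 km.
Transfer time t = π√(a_t³/μ) = 88260 s.
Target angular speed ω₂ = √(μ/r₂³) = 1.492×10^-5 rad/s.
Angle swept by the target during transfer: ω₂·t = 1.317 rad = 75.46°.
The probe traverses 180° on the transfer ellipse, so the target must lead by 180° − 75.46° = 104.5°.

φ = 104.5°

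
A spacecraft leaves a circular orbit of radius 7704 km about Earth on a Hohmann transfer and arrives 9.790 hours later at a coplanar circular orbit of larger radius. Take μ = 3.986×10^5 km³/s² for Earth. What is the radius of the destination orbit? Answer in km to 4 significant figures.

r₂ = 66060 km

Transfer time t = 9.790 hours = 35244 s, and t = π√(a_t³/μ).
So a_t = (μ t²/π²)^(1/3) = (3.986×10^5 × (35244)² / π²)^(1/3) = 36881 km.
Since a_t = (r₁ + r₂)/2, r₂ = 2a_t − r₁ = 2×36881 − 7704 = 66058 km.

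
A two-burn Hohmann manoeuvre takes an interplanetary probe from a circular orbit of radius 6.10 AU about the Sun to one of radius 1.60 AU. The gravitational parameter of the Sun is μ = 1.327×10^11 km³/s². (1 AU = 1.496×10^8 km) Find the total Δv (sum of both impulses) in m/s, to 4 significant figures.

Δv = 10380 m/s

In km: r₁ = 6.10 × 1.496×10^8 = 9.1256×10^8 km; r₂ = 1.60 × 1.496×10^8 = 2.3936×10^8 km.
Semi-major axis of the transfer orbit: a_t = (9.1256×10^8 + 2.3936×10^8)/2 = 5.7596×10^8 km.
Circular speed at r₁: v₁ = √(μ/r₁) = √(1.327×10^11/9.1256×10^8) = 12.059 km/s.
Transfer-orbit speed at r₁ (vis-viva): v_a = √[μ(2/r₁ − 1/a_t)] = 7.7738 km/s.
First burn Δv₁ = |v_a − v₁| = 4.285 km/s.
Circular speed at r₂: v₂ = √(μ/r₂) = 23.546 km/s.
Transfer-orbit speed at r₂: v_p = √[μ(2/r₂ − 1/a_t)] = 29.638 km/s.
Second burn Δv₂ = |v₂ − v_p| = 6.092 km/s.
Δv = Δv₁ + Δv₂ = 4.285 + 6.092 = 10.38 km/s.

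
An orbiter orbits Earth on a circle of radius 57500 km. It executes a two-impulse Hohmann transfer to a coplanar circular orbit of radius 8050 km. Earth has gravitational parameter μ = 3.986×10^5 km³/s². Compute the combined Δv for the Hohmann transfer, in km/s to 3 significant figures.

Δv = 3.61 km/s

Transfer-ellipse semi-major axis a_t = (r₁ + r₂)/2 = (57500 + 8050)/2 = 32775 km.
Circular speed at r₁: v₁ = √(μ/r₁) = √(3.986×10^5/57500) = 2.633 km/s.
On the transfer ellipse at r₁, vis-viva gives v_a = √[μ(2/r₁ − 1/a_t)] = 1.305 km/s.
First burn Δv₁ = |v_a − v₁| = 1.328 km/s.
At r₂, v₂ = √(μ/r₂) = 7.0367 km/s.
Transfer-orbit speed at r₂: v_p = √[μ(2/r₂ − 1/a_t)] = 9.3204 km/s.
Second burn Δv₂ = |v₂ − v_p| = 2.284 km/s.
Total Δv = Δv₁ + Δv₂ = 3.612 km/s.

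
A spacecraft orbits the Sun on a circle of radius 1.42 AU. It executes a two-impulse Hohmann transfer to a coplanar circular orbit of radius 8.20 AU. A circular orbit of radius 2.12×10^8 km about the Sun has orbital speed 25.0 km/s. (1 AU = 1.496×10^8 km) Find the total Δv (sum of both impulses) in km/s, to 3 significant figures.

Δv = 12.4 km/s

From the circular-orbit relation v² = μ/r at r = 2.12×10^8 km: μ = v²r = (25.0)² × 2.12×10^8 = 1.32500×10^11 km³/s².
In km: r₁ = 1.42 × 1.496×10^8 = 2.12432×10^8 km; r₂ = 8.20 × 1.496×10^8 = 1.22672×10^9 km.
Semi-major axis of the transfer orbit: a_t = (2.12432×10^8 + 1.22672×10^9)/2 = 7.19576×10^8 km.
At r₁ the circular-orbit speed is v₁ = √(μ/r₁) = 24.975 km/s.
On the transfer ellipse at r₁, vis-viva equation gives v_p = √[μ(2/r₁ − 1/a_t)] = 32.609 km/s.
First burn Δv₁ = |v_p − v₁| = 7.634 km/s.
Circular speed at r₂: v₂ = √(μ/r₂) = 10.393 km/s.
Transfer-orbit speed at r₂: v_a = √[μ(2/r₂ − 1/a_t)] = 5.6469 km/s.
Second burn Δv₂ = |v₂ − v_a| = 4.746 km/s.
Δv = Δv₁ + Δv₂ = 7.634 + 4.746 = 12.38 km/s.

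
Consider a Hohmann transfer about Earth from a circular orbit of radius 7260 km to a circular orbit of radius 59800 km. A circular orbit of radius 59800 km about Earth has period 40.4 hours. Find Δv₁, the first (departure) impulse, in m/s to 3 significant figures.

Δv₁ = 2490 m/s

From Kepler's third law T² = 4π²r³/μ at r = 59800 km, T = 40.4 hours = 40.4 × 3600 s = 1.4544×10^5 s: μ = 4π²r³/T² = 3.99113×10^5 km³/s².
Transfer-ellipse semi-major axis a_t = (r₁ + r₂)/2 = (7260 + 59800)/2 = 33530 km.
Circular speed at r = 7260 km: v_c = √(μ/r) = 7.4145 km/s.
Vis-viva on the transfer ellipse at r = 7260 km gives v_t = √[μ(2/r − 1/a_t)] = 9.9018 km/s.
Δv₁ = |v_t − v_c| = |9.9018 − 7.4145| = 2.487 km/s.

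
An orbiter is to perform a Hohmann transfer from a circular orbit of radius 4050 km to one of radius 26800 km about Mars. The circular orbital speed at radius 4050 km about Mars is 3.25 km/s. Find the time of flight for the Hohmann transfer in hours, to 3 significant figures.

t = 8.08 hours

From the circular-orbit relation v² = μ/r at r = 4050 km: μ = v²r = (3.25)² × 4050 = 42778.1 km³/s².
The Hohmann ellipse has a_t = (r₁ + r₂)/2 = 15425 km.
Half the transfer-orbit period gives t = π√(a_t³/μ) = 29100 s.
Converting: 29100 s ÷ 3600 s/hour = 8.08 hours.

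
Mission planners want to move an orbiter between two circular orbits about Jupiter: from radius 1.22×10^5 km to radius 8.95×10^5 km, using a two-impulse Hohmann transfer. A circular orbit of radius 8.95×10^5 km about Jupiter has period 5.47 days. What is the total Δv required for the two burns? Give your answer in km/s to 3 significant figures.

From Kepler's third law T² = 4π²r³/μ at r = 8.95×10^5 km, T = 5.47 days = 5.47 × 86400 s = 4.72608×10^5 s: μ = 4π²r³/T² = 1.26715×10^8 km³/s².
Semi-major axis of the transfer orbit: a_t = (1.220×10^5 + 8.950×10^5)/2 = 5.085×10^5 km.
Circular speed at r₁: v₁ = √(μ/r₁) = √(1.26715×10^8/1.220×10^5) = 32.23 km/s.
Transfer-orbit speed at r₁ (v² = μ(2/r − 1/a)): v_p = √[μ(2/r₁ − 1/a_t)] = 42.76 km/s.
First burn Δv₁ = |v_p − v₁| = 10.53 km/s.
Circular speed at r₂: v₂ = √(μ/r₂) = 11.899 km/s.
Transfer-orbit speed at r₂: v_a = √[μ(2/r₂ − 1/a_t)] = 5.8282 km/s.
Second burn Δv₂ = |v₂ − v_a| = 6.071 km/s.
Total Δv = Δv₁ + Δv₂ = 16.60 km/s.

Δv = 16.6 km/s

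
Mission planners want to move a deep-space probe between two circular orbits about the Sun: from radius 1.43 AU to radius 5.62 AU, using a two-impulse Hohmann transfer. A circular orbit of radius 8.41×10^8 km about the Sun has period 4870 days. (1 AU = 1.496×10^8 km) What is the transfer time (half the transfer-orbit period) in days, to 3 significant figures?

t = 1210 days

From Kepler's third law T² = 4π²r³/μ at r = 8.41×10^8 km, T = 4870 days = 4870 × 86400 s = 4.20768×10^8 s: μ = 4π²r³/T² = 1.32636×10^11 km³/s².
In km: r₁ = 1.43 × 1.496×10^8 = 2.13928×10^8 km; r₂ = 5.62 × 1.496×10^8 = 8.40752×10^8 km.
Semi-major axis of the transfer orbit: a_t = (2.13928×10^8 + 8.40752×10^8)/2 = 5.2734×10^8 km.
Transfer time t = π√(a_t³/μ) = π√((5.2734×10^8)³ / 1.32636×10^11) = 1.045×10^8 s.
Converting: 1.045×10^8 s ÷ 86400 s/day = 1210 days.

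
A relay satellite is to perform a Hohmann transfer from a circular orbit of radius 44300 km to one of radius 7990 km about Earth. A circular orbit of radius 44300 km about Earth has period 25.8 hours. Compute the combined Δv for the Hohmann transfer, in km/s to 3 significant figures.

Δv = 3.47 km/s

From Kepler's third law T² = 4π²r³/μ at r = 44300 km, T = 25.8 hours = 25.8 × 3600 s = 92880 s: μ = 4π²r³/T² = 3.97857×10^5 km³/s².
Semi-major axis of the transfer orbit: a_t = (44300 + 7990)/2 = 26145 km.
Circular speed at r₁: v₁ = √(μ/r₁) = √(3.97857×10^5/44300) = 2.997 km/s.
On the transfer ellipse at r₁, vis-viva equation gives v_a = √[μ(2/r₁ − 1/a_t)] = 1.657 km/s.
First burn Δv₁ = |v_a − v₁| = 1.340 km/s.
At r₂, v₂ = √(μ/r₂) = 7.0565 km/s.
Transfer-orbit speed at r₂: v_p = √[μ(2/r₂ − 1/a_t)] = 9.1854 km/s.
Second burn Δv₂ = |v₂ − v_p| = 2.129 km/s.
Total Δv = Δv₁ + Δv₂ = 3.469 km/s.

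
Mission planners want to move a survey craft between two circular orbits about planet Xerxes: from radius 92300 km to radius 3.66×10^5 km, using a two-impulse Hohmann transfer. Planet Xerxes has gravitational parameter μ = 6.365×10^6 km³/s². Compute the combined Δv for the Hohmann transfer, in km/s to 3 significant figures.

Semi-major axis of the transfer orbit: a_t = (92300 + 3.660×10^5)/2 = 2.2915×10^5 km.
Circular speed at r₁: v₁ = √(μ/r₁) = √(6.365×10^6/92300) = 8.30421 km/s.
On the transfer ellipse at r₁, vis-viva gives v_p = √[μ(2/r₁ − 1/a_t)] = 10.4949 km/s.
First burn Δv₁ = |v_p − v₁| = 2.1907 km/s.
Circular speed at r₂: v₂ = √(μ/r₂) = 4.1702 km/s.
Transfer-orbit speed at r₂: v_a = √[μ(2/r₂ − 1/a_t)] = 2.6467 km/s.
Second burn Δv₂ = |v₂ − v_a| = 1.5235 km/s.
Δv = Δv₁ + Δv₂ = 2.1907 + 1.5235 = 3.714 km/s.

Δv = 3.71 km/s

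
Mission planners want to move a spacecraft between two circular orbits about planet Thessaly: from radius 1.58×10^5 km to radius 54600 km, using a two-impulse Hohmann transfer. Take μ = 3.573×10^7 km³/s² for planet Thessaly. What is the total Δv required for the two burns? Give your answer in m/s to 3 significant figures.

Δv = 9870 m/s

The Hohmann ellipse has a_t = (r₁ + r₂)/2 = 1.063×10^5 km.
Circular speed at r₁: v₁ = √(μ/r₁) = √(3.573×10^7/1.580×10^5) = 15.0379 km/s.
On the transfer ellipse at r₁, v² = μ(2/r − 1/a) gives v_a = √[μ(2/r₁ − 1/a_t)] = 10.7775 km/s.
First burn Δv₁ = |v_a − v₁| = 4.2604 km/s.
Circular speed at r₂: v₂ = √(μ/r₂) = 25.581157 km/s.
Transfer-orbit speed at r₂: v_p = √[μ(2/r₂ − 1/a_t)] = 31.187610 km/s.
Second burn Δv₂ = |v₂ − v_p| = 5.6065 km/s.
Δv = Δv₁ + Δv₂ = 4.2604 + 5.6065 = 9.867 km/s.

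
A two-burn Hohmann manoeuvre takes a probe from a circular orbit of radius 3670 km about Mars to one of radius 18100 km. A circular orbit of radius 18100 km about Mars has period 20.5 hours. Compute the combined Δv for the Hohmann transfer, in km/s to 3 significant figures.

From Kepler's third law T² = 4π²r³/μ at r = 18100 km, T = 20.5 hours = 20.5 × 3600 s = 73800 s: μ = 4π²r³/T² = 42981.6 km³/s².
The Hohmann ellipse has a_t = (r₁ + r₂)/2 = 10885 km.
Circular speed at r₁: v₁ = √(μ/r₁) = √(42981.6/3670) = 3.4222 km/s.
On the transfer ellipse at r₁, vis-viva equation gives v_p = √[μ(2/r₁ − 1/a_t)] = 4.4130 km/s.
First burn Δv₁ = |v_p − v₁| = 0.9908 km/s.
At r₂, v₂ = √(μ/r₂) = 1.541 km/s.
Transfer-orbit speed at r₂: v_a = √[μ(2/r₂ − 1/a_t)] = 0.8948 km/s.
Second burn Δv₂ = |v₂ − v_a| = 0.6462 km/s.
Δv = Δv₁ + Δv₂ = 0.9908 + 0.6462 = 1.637 km/s.

Δv = 1.64 km/s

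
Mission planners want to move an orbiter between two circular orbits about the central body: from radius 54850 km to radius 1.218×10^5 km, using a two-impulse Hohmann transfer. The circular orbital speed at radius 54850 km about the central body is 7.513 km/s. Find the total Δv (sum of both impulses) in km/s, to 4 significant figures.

Δv = 2.378 km/s

From the circular-orbit relation v² = μ/r at r = 54850 km: μ = v²r = (7.513)² × 54850 = 3.09602×10^6 km³/s².
Transfer-ellipse semi-major axis a_t = (r₁ + r₂)/2 = (54850 + 1.218×10^5)/2 = 88325 km.
Circular speed at r₁: v₁ = √(μ/r₁) = √(3.09602×10^6/54850) = 7.5130 km/s.
Transfer-orbit speed at r₁ (v² = μ(2/r − 1/a)): v_p = √[μ(2/r₁ − 1/a_t)] = 8.8226 km/s.
First burn Δv₁ = |v_p − v₁| = 1.3096 km/s.
Circular speed at r₂: v₂ = √(μ/r₂) = 5.04171 km/s.
Transfer-orbit speed at r₂: v_a = √[μ(2/r₂ − 1/a_t)] = 3.97305 km/s.
Second burn Δv₂ = |v₂ − v_a| = 1.0687 km/s.
Total Δv = Δv₁ + Δv₂ = 2.378 km/s.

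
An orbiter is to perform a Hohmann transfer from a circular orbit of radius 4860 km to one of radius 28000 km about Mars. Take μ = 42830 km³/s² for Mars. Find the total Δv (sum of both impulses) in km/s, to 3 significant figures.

Transfer-ellipse semi-major axis a_t = (r₁ + r₂)/2 = (4860 + 28000)/2 = 16430 km.
At r₁ the circular-orbit speed is v₁ = √(μ/r₁) = 2.9686 km/s.
Transfer-orbit speed at r₁ (vis-viva): v_p = √[μ(2/r₁ − 1/a_t)] = 3.8754 km/s.
First burn Δv₁ = |v_p − v₁| = 0.9068 km/s.
At r₂, v₂ = √(μ/r₂) = 1.2368 km/s.
Transfer-orbit speed at r₂: v_a = √[μ(2/r₂ − 1/a_t)] = 0.67266 km/s.
Second burn Δv₂ = |v₂ − v_a| = 0.5641 km/s.
Total Δv = Δv₁ + Δv₂ = 1.471 km/s.

Δv = 1.47 km/s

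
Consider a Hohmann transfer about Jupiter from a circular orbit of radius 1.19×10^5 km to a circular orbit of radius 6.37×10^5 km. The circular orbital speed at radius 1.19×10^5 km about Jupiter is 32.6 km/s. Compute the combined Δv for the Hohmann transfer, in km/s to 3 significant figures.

From the circular-orbit relation v² = μ/r at r = 1.19×10^5 km: μ = v²r = (32.6)² × 1.19×10^5 = 1.26468×10^8 km³/s².
Semi-major axis of the transfer orbit: a_t = (1.190×10^5 + 6.370×10^5)/2 = 3.780×10^5 km.
Circular speed at r₁: v₁ = √(μ/r₁) = √(1.26468×10^8/1.190×10^5) = 32.60 km/s.
Transfer-orbit speed at r₁ (v² = μ(2/r − 1/a)): v_p = √[μ(2/r₁ − 1/a_t)] = 42.32 km/s.
First burn Δv₁ = |v_p − v₁| = 9.720 km/s.
Circular speed at r₂: v₂ = √(μ/r₂) = 14.09 km/s.
Transfer-orbit speed at r₂: v_a = √[μ(2/r₂ − 1/a_t)] = 7.906 km/s.
Second burn Δv₂ = |v₂ − v_a| = 6.184 km/s.
Δv = Δv₁ + Δv₂ = 9.720 + 6.184 = 15.90 km/s.

Δv = 15.9 km/s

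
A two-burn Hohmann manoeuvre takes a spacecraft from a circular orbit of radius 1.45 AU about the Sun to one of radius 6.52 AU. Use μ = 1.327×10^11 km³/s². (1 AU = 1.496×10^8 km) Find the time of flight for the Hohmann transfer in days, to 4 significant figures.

t = 1453 days

In km: r₁ = 1.45 × 1.496×10^8 = 2.1692×10^8 km; r₂ = 6.52 × 1.496×10^8 = 9.75392×10^8 km.
The Hohmann ellipse has a_t = (r₁ + r₂)/2 = 5.96156×10^8 km.
Half the transfer-orbit period gives t = π√(a_t³/μ) = 1.255×10^8 s.
Converting: 1.255×10^8 s ÷ 86400 s/day = 1453 days.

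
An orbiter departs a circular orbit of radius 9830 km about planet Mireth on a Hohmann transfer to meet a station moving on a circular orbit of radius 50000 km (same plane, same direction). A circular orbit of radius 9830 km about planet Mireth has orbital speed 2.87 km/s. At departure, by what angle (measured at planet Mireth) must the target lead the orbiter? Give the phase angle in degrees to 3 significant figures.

φ = 96.7°

From the circular-orbit relation v² = μ/r at r = 9830 km: μ = v²r = (2.87)² × 9830 = 80968.7 km³/s².
The Hohmann ellipse has a_t = (r₁ + r₂)/2 = 29915 km.
Transfer time t = π√(a_t³/μ) = 57125 s.
The target's mean motion on its circular orbit is ω₂ = √(μ/r₂³) = 2.5451×10^-5 rad/s.
Angle swept by the target during transfer: ω₂·t = 1.4539 rad = 83.30°.
Arrival is 180° from departure on the ellipse, so φ = 180° − 83.30° = 96.7°.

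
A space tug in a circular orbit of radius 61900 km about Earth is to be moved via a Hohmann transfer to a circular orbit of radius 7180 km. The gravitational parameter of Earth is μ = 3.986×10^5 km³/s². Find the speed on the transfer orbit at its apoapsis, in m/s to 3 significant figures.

v = 1160 m/s

The Hohmann ellipse has a_t = (r₁ + r₂)/2 = 34540 km.
At apoapsis, r = 61900 km.
Applying v² = μ(2/r − 1/a_t): v = 1.157 km/s.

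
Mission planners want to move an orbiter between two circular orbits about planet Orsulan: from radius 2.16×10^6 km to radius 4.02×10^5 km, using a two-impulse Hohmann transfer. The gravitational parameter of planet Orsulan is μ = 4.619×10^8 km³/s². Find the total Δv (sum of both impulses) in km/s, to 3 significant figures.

Δv = 16.6 km/s

Semi-major axis of the transfer orbit: a_t = (2.160×10^6 + 4.020×10^5)/2 = 1.281×10^6 km.
Circular speed at r₁: v₁ = √(μ/r₁) = √(4.619×10^8/2.160×10^6) = 14.623 km/s.
Transfer-orbit speed at r₁ (v² = μ(2/r − 1/a)): v_a = √[μ(2/r₁ − 1/a_t)] = 8.1919 km/s.
First burn Δv₁ = |v_a − v₁| = 6.431 km/s.
Circular speed at r₂: v₂ = √(μ/r₂) = 33.90 km/s.
Transfer-orbit speed at r₂: v_p = √[μ(2/r₂ − 1/a_t)] = 44.02 km/s.
Second burn Δv₂ = |v₂ − v_p| = 10.12 km/s.
Δv = Δv₁ + Δv₂ = 6.431 + 10.12 = 16.55 km/s.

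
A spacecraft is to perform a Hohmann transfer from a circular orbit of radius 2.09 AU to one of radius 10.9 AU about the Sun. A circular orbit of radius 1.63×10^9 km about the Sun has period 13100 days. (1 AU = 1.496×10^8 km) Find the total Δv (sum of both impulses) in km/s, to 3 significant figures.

Δv = 10.0 km/s

From Kepler's third law T² = 4π²r³/μ at r = 1.63×10^9 km, T = 13100 days = 13100 × 86400 s = 1.13184×10^9 s: μ = 4π²r³/T² = 1.33460×10^11 km³/s².
In km: r₁ = 2.09 × 1.496×10^8 = 3.12664×10^8 km; r₂ = 10.9 × 1.496×10^8 = 1.63064×10^9 km.
Transfer-ellipse semi-major axis a_t = (r₁ + r₂)/2 = (3.12664×10^8 + 1.63064×10^9)/2 = 9.71652×10^8 km.
At r₁ the circular-orbit speed is v₁ = √(μ/r₁) = 20.6603 km/s.
On the transfer ellipse at r₁, vis-viva equation gives v_p = √[μ(2/r₁ − 1/a_t)] = 26.7646 km/s.
First burn Δv₁ = |v_p − v₁| = 6.104 km/s.
Circular speed at r₂: v₂ = √(μ/r₂) = 9.047 km/s.
Transfer-orbit speed at r₂: v_a = √[μ(2/r₂ − 1/a_t)] = 5.132 km/s.
Second burn Δv₂ = |v₂ − v_a| = 3.915 km/s.
Total Δv = Δv₁ + Δv₂ = 10.02 km/s.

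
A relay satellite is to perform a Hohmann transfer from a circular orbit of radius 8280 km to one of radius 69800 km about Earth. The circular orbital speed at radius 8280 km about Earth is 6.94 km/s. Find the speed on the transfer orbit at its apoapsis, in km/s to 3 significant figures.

v = 1.10 km/s

From the circular-orbit relation v² = μ/r at r = 8280 km: μ = v²r = (6.94)² × 8280 = 3.98795×10^5 km³/s².
Transfer-ellipse semi-major axis a_t = (r₁ + r₂)/2 = (8280 + 69800)/2 = 39040 km.
The apoapsis of the transfer ellipse is at r = 69800 km.
Applying v² = μ(2/r − 1/a_t): v = 1.101 km/s.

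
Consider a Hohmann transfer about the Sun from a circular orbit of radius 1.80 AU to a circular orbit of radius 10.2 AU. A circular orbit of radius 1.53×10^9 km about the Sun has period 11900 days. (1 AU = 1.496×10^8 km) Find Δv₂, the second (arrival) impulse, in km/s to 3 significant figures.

Δv₂ = 4.23 km/s

From Kepler's third law T² = 4π²r³/μ at r = 1.53×10^9 km, T = 11900 days = 11900 × 86400 s = 1.02816×10^9 s: μ = 4π²r³/T² = 1.33756×10^11 km³/s².
In km: r₁ = 1.80 × 1.496×10^8 = 2.6928×10^8 km; r₂ = 10.2 × 1.496×10^8 = 1.52592×10^9 km.
Semi-major axis of the transfer orbit: a_t = (2.6928×10^8 + 1.52592×10^9)/2 = 8.976×10^8 km.
Circular speed at r = 1.52592×10^9 km: v_c = √(μ/r) = 9.362 km/s.
Transfer-orbit speed at the same r (vis-viva, a = a_t): v_t = √[μ(2/r − 1/a_t)] = 5.128 km/s.
Δv₂ = |v_t − v_c| = |5.128 − 9.362| = 4.234 km/s.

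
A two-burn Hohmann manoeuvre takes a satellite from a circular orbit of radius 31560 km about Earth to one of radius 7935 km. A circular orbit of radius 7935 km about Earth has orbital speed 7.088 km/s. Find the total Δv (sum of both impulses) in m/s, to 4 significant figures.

Δv = 3174 m/s

From the circular-orbit relation v² = μ/r at r = 7935 km: μ = v²r = (7.088)² × 7935 = 3.98652×10^5 km³/s².
Semi-major axis of the transfer orbit: a_t = (31560 + 7935)/2 = 19747.5 km.
Circular speed at r₁: v₁ = √(μ/r₁) = √(3.98652×10^5/31560) = 3.554 km/s.
Transfer-orbit speed at r₁ (vis-viva equation): v_a = √[μ(2/r₁ − 1/a_t)] = 2.253 km/s.
First burn Δv₁ = |v_a − v₁| = 1.301 km/s.
Circular speed at r₂: v₂ = √(μ/r₂) = 7.088 km/s.
Transfer-orbit speed at r₂: v_p = √[μ(2/r₂ − 1/a_t)] = 8.961 km/s.
Second burn Δv₂ = |v₂ − v_p| = 1.873 km/s.
Total Δv = Δv₁ + Δv₂ = 3.174 km/s.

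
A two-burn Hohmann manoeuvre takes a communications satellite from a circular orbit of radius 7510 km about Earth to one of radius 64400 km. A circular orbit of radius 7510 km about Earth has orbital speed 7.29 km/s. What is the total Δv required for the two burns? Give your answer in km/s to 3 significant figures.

From the circular-orbit relation v² = μ/r at r = 7510 km: μ = v²r = (7.29)² × 7510 = 3.99112×10^5 km³/s².
Transfer-ellipse semi-major axis a_t = (r₁ + r₂)/2 = (7510 + 64400)/2 = 35955 km.
At r₁ the circular-orbit speed is v₁ = √(μ/r₁) = 7.290 km/s.
On the transfer ellipse at r₁, v² = μ(2/r − 1/a) gives v_p = √[μ(2/r₁ − 1/a_t)] = 9.756 km/s.
First burn Δv₁ = |v_p − v₁| = 2.466 km/s.
Circular speed at r₂: v₂ = √(μ/r₂) = 2.4895 km/s.
Transfer-orbit speed at r₂: v_a = √[μ(2/r₂ − 1/a_t)] = 1.1377 km/s.
Second burn Δv₂ = |v₂ − v_a| = 1.352 km/s.
Δv = Δv₁ + Δv₂ = 2.466 + 1.352 = 3.818 km/s.

Δv = 3.82 km/s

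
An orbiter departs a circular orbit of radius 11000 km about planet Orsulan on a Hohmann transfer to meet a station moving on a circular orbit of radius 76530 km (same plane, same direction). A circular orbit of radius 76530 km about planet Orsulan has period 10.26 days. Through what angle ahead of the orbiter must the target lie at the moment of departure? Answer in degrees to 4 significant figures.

From Kepler's third law T² = 4π²r³/μ at r = 76530 km, T = 10.26 days = 10.26 × 86400 s = 8.86464×10^5 s: μ = 4π²r³/T² = 22518.1 km³/s².
Semi-major axis of the transfer orbit: a_t = (11000 + 76530)/2 = 43765 km.
Transfer time t = π√(a_t³/μ) = 1.9168×10^5 s.
Target angular speed ω₂ = √(μ/r₂³) = 7.0879×10^-6 rad/s.
Angle swept by the target during transfer: ω₂·t = 1.3586 rad = 77.84°.
The orbiter traverses 180° on the transfer ellipse, so the target must lead by 180° − 77.84° = 102.2°.

φ = 102.2°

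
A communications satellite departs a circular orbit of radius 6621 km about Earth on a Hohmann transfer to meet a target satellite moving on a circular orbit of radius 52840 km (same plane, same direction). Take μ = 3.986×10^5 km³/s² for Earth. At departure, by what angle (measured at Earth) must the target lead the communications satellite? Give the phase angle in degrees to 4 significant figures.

φ = 104.0°

The Hohmann ellipse has a_t = (r₁ + r₂)/2 = 29730.5 km.
The half-period of the transfer ellipse is t = π√(a_t³/μ) = 25510 s.
The target's mean motion on its circular orbit is ω₂ = √(μ/r₂³) = 5.198×10^-5 rad/s.
Angle swept by the target during transfer: ω₂·t = 1.326 rad = 75.97°.
The communications satellite traverses 180° on the transfer ellipse, so the target must lead by 180° − 75.97° = 104.0°.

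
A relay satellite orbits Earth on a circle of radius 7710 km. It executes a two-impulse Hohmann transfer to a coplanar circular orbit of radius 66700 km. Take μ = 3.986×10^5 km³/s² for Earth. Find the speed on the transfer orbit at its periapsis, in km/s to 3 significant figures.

v = 9.63 km/s

The Hohmann ellipse has a_t = (r₁ + r₂)/2 = 37205 km.
The periapsis of the transfer ellipse is at r = 7710 km.
Vis-viva: v = √[μ(2/r − 1/a_t)] = √[3.986×10^5 × (2/7710 − 1/37205)] = 9.627 km/s.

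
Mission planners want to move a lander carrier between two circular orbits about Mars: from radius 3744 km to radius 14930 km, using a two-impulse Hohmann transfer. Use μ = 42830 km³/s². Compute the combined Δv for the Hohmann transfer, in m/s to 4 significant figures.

Transfer-ellipse semi-major axis a_t = (r₁ + r₂)/2 = (3744 + 14930)/2 = 9337 km.
Circular speed at r₁: v₁ = √(μ/r₁) = √(42830/3744) = 3.38225 km/s.
On the transfer ellipse at r₁, vis-viva equation gives v_p = √[μ(2/r₁ − 1/a_t)] = 4.27693 km/s.
First burn Δv₁ = |v_p − v₁| = 0.8947 km/s.
Circular speed at r₂: v₂ = √(μ/r₂) = 1.6937 km/s.
Transfer-orbit speed at r₂: v_a = √[μ(2/r₂ − 1/a_t)] = 1.0725 km/s.
Second burn Δv₂ = |v₂ − v_a| = 0.6212 km/s.
Δv = Δv₁ + Δv₂ = 0.8947 + 0.6212 = 1.516 km/s.

Δv = 1516 m/s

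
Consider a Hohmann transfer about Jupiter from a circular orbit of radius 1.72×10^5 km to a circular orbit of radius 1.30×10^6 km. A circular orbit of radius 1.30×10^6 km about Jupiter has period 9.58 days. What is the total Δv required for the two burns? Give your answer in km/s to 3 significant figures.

From Kepler's third law T² = 4π²r³/μ at r = 1.30×10^6 km, T = 9.58 days = 9.58 × 86400 s = 8.27712×10^5 s: μ = 4π²r³/T² = 1.26599×10^8 km³/s².
The Hohmann ellipse has a_t = (r₁ + r₂)/2 = 7.360×10^5 km.
Circular speed at r₁: v₁ = √(μ/r₁) = √(1.26599×10^8/1.720×10^5) = 27.13010 km/s.
Transfer-orbit speed at r₁ (vis-viva equation): v_p = √[μ(2/r₁ − 1/a_t)] = 36.05655 km/s.
First burn Δv₁ = |v_p − v₁| = 8.926 km/s.
Circular speed at r₂: v₂ = √(μ/r₂) = 9.8683 km/s.
Transfer-orbit speed at r₂: v_a = √[μ(2/r₂ − 1/a_t)] = 4.7706 km/s.
Second burn Δv₂ = |v₂ − v_a| = 5.098 km/s.
Δv = Δv₁ + Δv₂ = 8.926 + 5.098 = 14.02 km/s.

Δv = 14.0 km/s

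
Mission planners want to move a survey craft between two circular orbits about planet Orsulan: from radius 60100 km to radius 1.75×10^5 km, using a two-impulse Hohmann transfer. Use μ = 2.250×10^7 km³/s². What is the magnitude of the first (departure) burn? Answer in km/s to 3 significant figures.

The Hohmann ellipse has a_t = (r₁ + r₂)/2 = 1.1755×10^5 km.
Circular speed at r = 60100 km: v_c = √(μ/r) = 19.349 km/s.
Transfer-orbit speed at the same r (vis-viva, a = a_t): v_t = √[μ(2/r − 1/a_t)] = 23.608 km/s.
Δv₁ = |v_t − v_c| = |23.608 − 19.349| = 4.259 km/s.

Δv₁ = 4.26 km/s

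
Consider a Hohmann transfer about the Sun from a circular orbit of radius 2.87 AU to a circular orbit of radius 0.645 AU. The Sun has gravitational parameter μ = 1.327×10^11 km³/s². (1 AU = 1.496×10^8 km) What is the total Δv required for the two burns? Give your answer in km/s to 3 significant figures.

Δv = 17.2 km/s

In km: r₁ = 2.87 × 1.496×10^8 = 4.29352×10^8 km; r₂ = 0.645 × 1.496×10^8 = 9.6492×10^7 km.
Semi-major axis of the transfer orbit: a_t = (4.29352×10^8 + 9.6492×10^7)/2 = 2.62922×10^8 km.
At r₁ the circular-orbit speed is v₁ = √(μ/r₁) = 17.58 km/s.
On the transfer ellipse at r₁, vis-viva gives v_a = √[μ(2/r₁ − 1/a_t)] = 10.65 km/s.
First burn Δv₁ = |v_a − v₁| = 6.930 km/s.
At r₂, v₂ = √(μ/r₂) = 37.08 km/s.
Transfer-orbit speed at r₂: v_p = √[μ(2/r₂ − 1/a_t)] = 47.39 km/s.
Second burn Δv₂ = |v₂ − v_p| = 10.31 km/s.
Total Δv = Δv₁ + Δv₂ = 17.24 km/s.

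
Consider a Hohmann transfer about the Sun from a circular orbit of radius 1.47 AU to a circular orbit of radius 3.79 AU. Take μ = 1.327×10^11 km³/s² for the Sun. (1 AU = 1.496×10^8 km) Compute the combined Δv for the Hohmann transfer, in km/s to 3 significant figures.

In km: r₁ = 1.47 × 1.496×10^8 = 2.19912×10^8 km; r₂ = 3.79 × 1.496×10^8 = 5.66984×10^8 km.
Semi-major axis of the transfer orbit: a_t = (2.19912×10^8 + 5.66984×10^8)/2 = 3.93448×10^8 km.
At r₁ the circular-orbit speed is v₁ = √(μ/r₁) = 24.565 km/s.
Transfer-orbit speed at r₁ (v² = μ(2/r − 1/a)): v_p = √[μ(2/r₁ − 1/a_t)] = 29.489 km/s.
First burn Δv₁ = |v_p − v₁| = 4.924 km/s.
Circular speed at r₂: v₂ = √(μ/r₂) = 15.2985 km/s.
Transfer-orbit speed at r₂: v_a = √[μ(2/r₂ − 1/a_t)] = 11.4375 km/s.
Second burn Δv₂ = |v₂ − v_a| = 3.861 km/s.
Total Δv = Δv₁ + Δv₂ = 8.785 km/s.

Δv = 8.78 km/s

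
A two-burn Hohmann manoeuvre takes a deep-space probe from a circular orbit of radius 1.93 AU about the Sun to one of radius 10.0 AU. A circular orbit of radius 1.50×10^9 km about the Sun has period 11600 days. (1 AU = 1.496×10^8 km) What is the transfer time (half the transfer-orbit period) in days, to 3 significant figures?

t = 2660 days

From Kepler's third law T² = 4π²r³/μ at r = 1.50×10^9 km, T = 11600 days = 11600 × 86400 s = 1.00224×10^9 s: μ = 4π²r³/T² = 1.32645×10^11 km³/s².
In km: r₁ = 1.93 × 1.496×10^8 = 2.88728×10^8 km; r₂ = 10.0 × 1.496×10^8 = 1.496×10^9 km.
Transfer-ellipse semi-major axis a_t = (r₁ + r₂)/2 = (2.88728×10^8 + 1.496×10^9)/2 = 8.92364×10^8 km.
Half the transfer-orbit period gives t = π√(a_t³/μ) = 2.299×10^8 s.
Converting: 2.299×10^8 s ÷ 86400 s/day = 2660 days.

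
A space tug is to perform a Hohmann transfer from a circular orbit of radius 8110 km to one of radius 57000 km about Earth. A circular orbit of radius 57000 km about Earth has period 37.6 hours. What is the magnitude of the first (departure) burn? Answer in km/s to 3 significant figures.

Δv₁ = 2.27 km/s

From Kepler's third law T² = 4π²r³/μ at r = 57000 km, T = 37.6 hours = 37.6 × 3600 s = 1.3536×10^5 s: μ = 4π²r³/T² = 3.99028×10^5 km³/s².
Transfer-ellipse semi-major axis a_t = (r₁ + r₂)/2 = (8110 + 57000)/2 = 32555 km.
Circular speed at r = 8110 km: v_c = √(μ/r) = 7.0144 km/s.
Vis-viva on the transfer ellipse at r = 8110 km gives v_t = √[μ(2/r − 1/a_t)] = 9.2815 km/s.
Δv₁ = |v_t − v_c| = |9.2815 − 7.0144| = 2.267 km/s.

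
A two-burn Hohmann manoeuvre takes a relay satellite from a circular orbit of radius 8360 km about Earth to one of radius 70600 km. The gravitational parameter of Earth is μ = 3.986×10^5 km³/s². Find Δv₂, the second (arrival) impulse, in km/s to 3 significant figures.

Δv₂ = 1.28 km/s

The Hohmann ellipse has a_t = (r₁ + r₂)/2 = 39480 km.
Circular speed at r = 70600 km: v_c = √(μ/r) = 2.376 km/s.
Transfer-orbit speed at the same r (vis-viva, a = a_t): v_t = √[μ(2/r − 1/a_t)] = 1.093 km/s.
Δv₂ = |v_t − v_c| = |1.093 − 2.376| = 1.283 km/s.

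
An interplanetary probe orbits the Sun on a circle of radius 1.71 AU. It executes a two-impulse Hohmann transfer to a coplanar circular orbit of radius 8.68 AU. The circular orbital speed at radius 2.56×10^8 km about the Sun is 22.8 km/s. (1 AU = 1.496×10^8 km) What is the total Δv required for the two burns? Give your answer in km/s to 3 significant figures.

From the circular-orbit relation v² = μ/r at r = 2.56×10^8 km: μ = v²r = (22.8)² × 2.56×10^8 = 1.33079×10^11 km³/s².
In km: r₁ = 1.71 × 1.496×10^8 = 2.55816×10^8 km; r₂ = 8.68 × 1.496×10^8 = 1.298528×10^9 km.
Semi-major axis of the transfer orbit: a_t = (2.55816×10^8 + 1.298528×10^9)/2 = 7.77172×10^8 km.
Circular speed at r₁: v₁ = √(μ/r₁) = √(1.33079×10^11/2.55816×10^8) = 22.808 km/s.
On the transfer ellipse at r₁, v² = μ(2/r − 1/a) gives v_p = √[μ(2/r₁ − 1/a_t)] = 29.482 km/s.
First burn Δv₁ = |v_p − v₁| = 6.674 km/s.
At r₂, v₂ = √(μ/r₂) = 10.123 km/s.
Transfer-orbit speed at r₂: v_a = √[μ(2/r₂ − 1/a_t)] = 5.8081 km/s.
Second burn Δv₂ = |v₂ − v_a| = 4.315 km/s.
Δv = Δv₁ + Δv₂ = 6.674 + 4.315 = 10.99 km/s.

Δv = 11.0 km/s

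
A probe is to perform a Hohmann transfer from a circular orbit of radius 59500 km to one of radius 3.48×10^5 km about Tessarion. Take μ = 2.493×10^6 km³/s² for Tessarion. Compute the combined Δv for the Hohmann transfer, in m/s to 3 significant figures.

Δv = 3220 m/s

The Hohmann ellipse has a_t = (r₁ + r₂)/2 = 2.0375×10^5 km.
Circular speed at r₁: v₁ = √(μ/r₁) = √(2.493×10^6/59500) = 6.47296 km/s.
On the transfer ellipse at r₁, v² = μ(2/r − 1/a) gives v_p = √[μ(2/r₁ − 1/a_t)] = 8.45948 km/s.
First burn Δv₁ = |v_p − v₁| = 1.987 km/s.
Circular speed at r₂: v₂ = √(μ/r₂) = 2.6765 km/s.
Transfer-orbit speed at r₂: v_a = √[μ(2/r₂ − 1/a_t)] = 1.4464 km/s.
Second burn Δv₂ = |v₂ − v_a| = 1.230 km/s.
Δv = Δv₁ + Δv₂ = 1.987 + 1.230 = 3.217 km/s.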